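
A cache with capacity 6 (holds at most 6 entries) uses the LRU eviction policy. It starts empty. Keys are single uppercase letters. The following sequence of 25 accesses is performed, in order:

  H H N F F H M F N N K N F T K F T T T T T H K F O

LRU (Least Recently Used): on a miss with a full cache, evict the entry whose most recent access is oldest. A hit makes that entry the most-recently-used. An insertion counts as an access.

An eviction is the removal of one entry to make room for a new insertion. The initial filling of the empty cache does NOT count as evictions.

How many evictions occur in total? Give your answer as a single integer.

Answer: 1

Derivation:
LRU simulation (capacity=6):
  1. access H: MISS. Cache (LRU->MRU): [H]
  2. access H: HIT. Cache (LRU->MRU): [H]
  3. access N: MISS. Cache (LRU->MRU): [H N]
  4. access F: MISS. Cache (LRU->MRU): [H N F]
  5. access F: HIT. Cache (LRU->MRU): [H N F]
  6. access H: HIT. Cache (LRU->MRU): [N F H]
  7. access M: MISS. Cache (LRU->MRU): [N F H M]
  8. access F: HIT. Cache (LRU->MRU): [N H M F]
  9. access N: HIT. Cache (LRU->MRU): [H M F N]
  10. access N: HIT. Cache (LRU->MRU): [H M F N]
  11. access K: MISS. Cache (LRU->MRU): [H M F N K]
  12. access N: HIT. Cache (LRU->MRU): [H M F K N]
  13. access F: HIT. Cache (LRU->MRU): [H M K N F]
  14. access T: MISS. Cache (LRU->MRU): [H M K N F T]
  15. access K: HIT. Cache (LRU->MRU): [H M N F T K]
  16. access F: HIT. Cache (LRU->MRU): [H M N T K F]
  17. access T: HIT. Cache (LRU->MRU): [H M N K F T]
  18. access T: HIT. Cache (LRU->MRU): [H M N K F T]
  19. access T: HIT. Cache (LRU->MRU): [H M N K F T]
  20. access T: HIT. Cache (LRU->MRU): [H M N K F T]
  21. access T: HIT. Cache (LRU->MRU): [H M N K F T]
  22. access H: HIT. Cache (LRU->MRU): [M N K F T H]
  23. access K: HIT. Cache (LRU->MRU): [M N F T H K]
  24. access F: HIT. Cache (LRU->MRU): [M N T H K F]
  25. access O: MISS, evict M. Cache (LRU->MRU): [N T H K F O]
Total: 18 hits, 7 misses, 1 evictions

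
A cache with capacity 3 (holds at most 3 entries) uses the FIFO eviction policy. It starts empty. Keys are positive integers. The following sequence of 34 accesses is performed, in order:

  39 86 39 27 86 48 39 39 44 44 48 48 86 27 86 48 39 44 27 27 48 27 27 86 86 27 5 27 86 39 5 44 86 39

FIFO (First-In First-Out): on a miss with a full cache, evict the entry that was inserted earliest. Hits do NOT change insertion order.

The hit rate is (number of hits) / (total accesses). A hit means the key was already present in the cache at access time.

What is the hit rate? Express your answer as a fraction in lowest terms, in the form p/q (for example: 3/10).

Answer: 15/34

Derivation:
FIFO simulation (capacity=3):
  1. access 39: MISS. Cache (old->new): [39]
  2. access 86: MISS. Cache (old->new): [39 86]
  3. access 39: HIT. Cache (old->new): [39 86]
  4. access 27: MISS. Cache (old->new): [39 86 27]
  5. access 86: HIT. Cache (old->new): [39 86 27]
  6. access 48: MISS, evict 39. Cache (old->new): [86 27 48]
  7. access 39: MISS, evict 86. Cache (old->new): [27 48 39]
  8. access 39: HIT. Cache (old->new): [27 48 39]
  9. access 44: MISS, evict 27. Cache (old->new): [48 39 44]
  10. access 44: HIT. Cache (old->new): [48 39 44]
  11. access 48: HIT. Cache (old->new): [48 39 44]
  12. access 48: HIT. Cache (old->new): [48 39 44]
  13. access 86: MISS, evict 48. Cache (old->new): [39 44 86]
  14. access 27: MISS, evict 39. Cache (old->new): [44 86 27]
  15. access 86: HIT. Cache (old->new): [44 86 27]
  16. access 48: MISS, evict 44. Cache (old->new): [86 27 48]
  17. access 39: MISS, evict 86. Cache (old->new): [27 48 39]
  18. access 44: MISS, evict 27. Cache (old->new): [48 39 44]
  19. access 27: MISS, evict 48. Cache (old->new): [39 44 27]
  20. access 27: HIT. Cache (old->new): [39 44 27]
  21. access 48: MISS, evict 39. Cache (old->new): [44 27 48]
  22. access 27: HIT. Cache (old->new): [44 27 48]
  23. access 27: HIT. Cache (old->new): [44 27 48]
  24. access 86: MISS, evict 44. Cache (old->new): [27 48 86]
  25. access 86: HIT. Cache (old->new): [27 48 86]
  26. access 27: HIT. Cache (old->new): [27 48 86]
  27. access 5: MISS, evict 27. Cache (old->new): [48 86 5]
  28. access 27: MISS, evict 48. Cache (old->new): [86 5 27]
  29. access 86: HIT. Cache (old->new): [86 5 27]
  30. access 39: MISS, evict 86. Cache (old->new): [5 27 39]
  31. access 5: HIT. Cache (old->new): [5 27 39]
  32. access 44: MISS, evict 5. Cache (old->new): [27 39 44]
  33. access 86: MISS, evict 27. Cache (old->new): [39 44 86]
  34. access 39: HIT. Cache (old->new): [39 44 86]
Total: 15 hits, 19 misses, 16 evictions

Hit rate = 15/34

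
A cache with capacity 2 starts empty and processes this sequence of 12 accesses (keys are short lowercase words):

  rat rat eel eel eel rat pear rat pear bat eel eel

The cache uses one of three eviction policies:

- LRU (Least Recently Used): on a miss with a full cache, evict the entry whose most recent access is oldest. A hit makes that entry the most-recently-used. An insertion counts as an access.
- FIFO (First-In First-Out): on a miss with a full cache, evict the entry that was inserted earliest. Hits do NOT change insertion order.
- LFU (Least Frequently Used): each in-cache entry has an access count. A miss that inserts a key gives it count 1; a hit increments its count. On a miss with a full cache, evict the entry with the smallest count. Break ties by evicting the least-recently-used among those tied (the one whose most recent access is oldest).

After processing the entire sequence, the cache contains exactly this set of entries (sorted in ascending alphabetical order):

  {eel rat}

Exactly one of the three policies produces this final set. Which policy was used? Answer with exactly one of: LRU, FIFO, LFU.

Simulating under each policy and comparing final sets:
  LRU: final set = {bat eel} -> differs
  FIFO: final set = {bat eel} -> differs
  LFU: final set = {eel rat} -> MATCHES target
Only LFU produces the target set.

Answer: LFU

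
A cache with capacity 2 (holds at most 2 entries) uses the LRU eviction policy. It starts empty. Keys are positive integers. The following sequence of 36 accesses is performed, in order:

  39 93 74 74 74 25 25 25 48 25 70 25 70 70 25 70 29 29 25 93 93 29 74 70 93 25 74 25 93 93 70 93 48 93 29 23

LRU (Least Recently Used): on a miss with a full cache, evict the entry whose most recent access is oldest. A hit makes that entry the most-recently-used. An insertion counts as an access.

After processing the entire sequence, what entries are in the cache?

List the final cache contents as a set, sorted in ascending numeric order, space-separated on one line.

LRU simulation (capacity=2):
  1. access 39: MISS. Cache (LRU->MRU): [39]
  2. access 93: MISS. Cache (LRU->MRU): [39 93]
  3. access 74: MISS, evict 39. Cache (LRU->MRU): [93 74]
  4. access 74: HIT. Cache (LRU->MRU): [93 74]
  5. access 74: HIT. Cache (LRU->MRU): [93 74]
  6. access 25: MISS, evict 93. Cache (LRU->MRU): [74 25]
  7. access 25: HIT. Cache (LRU->MRU): [74 25]
  8. access 25: HIT. Cache (LRU->MRU): [74 25]
  9. access 48: MISS, evict 74. Cache (LRU->MRU): [25 48]
  10. access 25: HIT. Cache (LRU->MRU): [48 25]
  11. access 70: MISS, evict 48. Cache (LRU->MRU): [25 70]
  12. access 25: HIT. Cache (LRU->MRU): [70 25]
  13. access 70: HIT. Cache (LRU->MRU): [25 70]
  14. access 70: HIT. Cache (LRU->MRU): [25 70]
  15. access 25: HIT. Cache (LRU->MRU): [70 25]
  16. access 70: HIT. Cache (LRU->MRU): [25 70]
  17. access 29: MISS, evict 25. Cache (LRU->MRU): [70 29]
  18. access 29: HIT. Cache (LRU->MRU): [70 29]
  19. access 25: MISS, evict 70. Cache (LRU->MRU): [29 25]
  20. access 93: MISS, evict 29. Cache (LRU->MRU): [25 93]
  21. access 93: HIT. Cache (LRU->MRU): [25 93]
  22. access 29: MISS, evict 25. Cache (LRU->MRU): [93 29]
  23. access 74: MISS, evict 93. Cache (LRU->MRU): [29 74]
  24. access 70: MISS, evict 29. Cache (LRU->MRU): [74 70]
  25. access 93: MISS, evict 74. Cache (LRU->MRU): [70 93]
  26. access 25: MISS, evict 70. Cache (LRU->MRU): [93 25]
  27. access 74: MISS, evict 93. Cache (LRU->MRU): [25 74]
  28. access 25: HIT. Cache (LRU->MRU): [74 25]
  29. access 93: MISS, evict 74. Cache (LRU->MRU): [25 93]
  30. access 93: HIT. Cache (LRU->MRU): [25 93]
  31. access 70: MISS, evict 25. Cache (LRU->MRU): [93 70]
  32. access 93: HIT. Cache (LRU->MRU): [70 93]
  33. access 48: MISS, evict 70. Cache (LRU->MRU): [93 48]
  34. access 93: HIT. Cache (LRU->MRU): [48 93]
  35. access 29: MISS, evict 48. Cache (LRU->MRU): [93 29]
  36. access 23: MISS, evict 93. Cache (LRU->MRU): [29 23]
Total: 16 hits, 20 misses, 18 evictions

Answer: 23 29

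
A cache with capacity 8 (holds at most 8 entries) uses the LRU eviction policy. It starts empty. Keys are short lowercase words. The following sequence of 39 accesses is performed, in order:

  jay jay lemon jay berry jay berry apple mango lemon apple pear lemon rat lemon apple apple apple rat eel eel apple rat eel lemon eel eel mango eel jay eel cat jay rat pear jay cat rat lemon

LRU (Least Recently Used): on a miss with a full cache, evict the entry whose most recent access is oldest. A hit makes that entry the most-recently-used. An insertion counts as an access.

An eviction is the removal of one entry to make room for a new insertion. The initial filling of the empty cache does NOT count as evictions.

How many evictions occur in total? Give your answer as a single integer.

Answer: 1

Derivation:
LRU simulation (capacity=8):
  1. access jay: MISS. Cache (LRU->MRU): [jay]
  2. access jay: HIT. Cache (LRU->MRU): [jay]
  3. access lemon: MISS. Cache (LRU->MRU): [jay lemon]
  4. access jay: HIT. Cache (LRU->MRU): [lemon jay]
  5. access berry: MISS. Cache (LRU->MRU): [lemon jay berry]
  6. access jay: HIT. Cache (LRU->MRU): [lemon berry jay]
  7. access berry: HIT. Cache (LRU->MRU): [lemon jay berry]
  8. access apple: MISS. Cache (LRU->MRU): [lemon jay berry apple]
  9. access mango: MISS. Cache (LRU->MRU): [lemon jay berry apple mango]
  10. access lemon: HIT. Cache (LRU->MRU): [jay berry apple mango lemon]
  11. access apple: HIT. Cache (LRU->MRU): [jay berry mango lemon apple]
  12. access pear: MISS. Cache (LRU->MRU): [jay berry mango lemon apple pear]
  13. access lemon: HIT. Cache (LRU->MRU): [jay berry mango apple pear lemon]
  14. access rat: MISS. Cache (LRU->MRU): [jay berry mango apple pear lemon rat]
  15. access lemon: HIT. Cache (LRU->MRU): [jay berry mango apple pear rat lemon]
  16. access apple: HIT. Cache (LRU->MRU): [jay berry mango pear rat lemon apple]
  17. access apple: HIT. Cache (LRU->MRU): [jay berry mango pear rat lemon apple]
  18. access apple: HIT. Cache (LRU->MRU): [jay berry mango pear rat lemon apple]
  19. access rat: HIT. Cache (LRU->MRU): [jay berry mango pear lemon apple rat]
  20. access eel: MISS. Cache (LRU->MRU): [jay berry mango pear lemon apple rat eel]
  21. access eel: HIT. Cache (LRU->MRU): [jay berry mango pear lemon apple rat eel]
  22. access apple: HIT. Cache (LRU->MRU): [jay berry mango pear lemon rat eel apple]
  23. access rat: HIT. Cache (LRU->MRU): [jay berry mango pear lemon eel apple rat]
  24. access eel: HIT. Cache (LRU->MRU): [jay berry mango pear lemon apple rat eel]
  25. access lemon: HIT. Cache (LRU->MRU): [jay berry mango pear apple rat eel lemon]
  26. access eel: HIT. Cache (LRU->MRU): [jay berry mango pear apple rat lemon eel]
  27. access eel: HIT. Cache (LRU->MRU): [jay berry mango pear apple rat lemon eel]
  28. access mango: HIT. Cache (LRU->MRU): [jay berry pear apple rat lemon eel mango]
  29. access eel: HIT. Cache (LRU->MRU): [jay berry pear apple rat lemon mango eel]
  30. access jay: HIT. Cache (LRU->MRU): [berry pear apple rat lemon mango eel jay]
  31. access eel: HIT. Cache (LRU->MRU): [berry pear apple rat lemon mango jay eel]
  32. access cat: MISS, evict berry. Cache (LRU->MRU): [pear apple rat lemon mango jay eel cat]
  33. access jay: HIT. Cache (LRU->MRU): [pear apple rat lemon mango eel cat jay]
  34. access rat: HIT. Cache (LRU->MRU): [pear apple lemon mango eel cat jay rat]
  35. access pear: HIT. Cache (LRU->MRU): [apple lemon mango eel cat jay rat pear]
  36. access jay: HIT. Cache (LRU->MRU): [apple lemon mango eel cat rat pear jay]
  37. access cat: HIT. Cache (LRU->MRU): [apple lemon mango eel rat pear jay cat]
  38. access rat: HIT. Cache (LRU->MRU): [apple lemon mango eel pear jay cat rat]
  39. access lemon: HIT. Cache (LRU->MRU): [apple mango eel pear jay cat rat lemon]
Total: 30 hits, 9 misses, 1 evictions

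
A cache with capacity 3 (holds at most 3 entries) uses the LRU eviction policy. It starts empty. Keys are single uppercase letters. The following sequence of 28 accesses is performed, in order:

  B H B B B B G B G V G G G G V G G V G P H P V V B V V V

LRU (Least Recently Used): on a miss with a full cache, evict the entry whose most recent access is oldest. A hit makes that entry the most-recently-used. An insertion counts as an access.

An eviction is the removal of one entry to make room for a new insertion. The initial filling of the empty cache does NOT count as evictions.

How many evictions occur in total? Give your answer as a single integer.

LRU simulation (capacity=3):
  1. access B: MISS. Cache (LRU->MRU): [B]
  2. access H: MISS. Cache (LRU->MRU): [B H]
  3. access B: HIT. Cache (LRU->MRU): [H B]
  4. access B: HIT. Cache (LRU->MRU): [H B]
  5. access B: HIT. Cache (LRU->MRU): [H B]
  6. access B: HIT. Cache (LRU->MRU): [H B]
  7. access G: MISS. Cache (LRU->MRU): [H B G]
  8. access B: HIT. Cache (LRU->MRU): [H G B]
  9. access G: HIT. Cache (LRU->MRU): [H B G]
  10. access V: MISS, evict H. Cache (LRU->MRU): [B G V]
  11. access G: HIT. Cache (LRU->MRU): [B V G]
  12. access G: HIT. Cache (LRU->MRU): [B V G]
  13. access G: HIT. Cache (LRU->MRU): [B V G]
  14. access G: HIT. Cache (LRU->MRU): [B V G]
  15. access V: HIT. Cache (LRU->MRU): [B G V]
  16. access G: HIT. Cache (LRU->MRU): [B V G]
  17. access G: HIT. Cache (LRU->MRU): [B V G]
  18. access V: HIT. Cache (LRU->MRU): [B G V]
  19. access G: HIT. Cache (LRU->MRU): [B V G]
  20. access P: MISS, evict B. Cache (LRU->MRU): [V G P]
  21. access H: MISS, evict V. Cache (LRU->MRU): [G P H]
  22. access P: HIT. Cache (LRU->MRU): [G H P]
  23. access V: MISS, evict G. Cache (LRU->MRU): [H P V]
  24. access V: HIT. Cache (LRU->MRU): [H P V]
  25. access B: MISS, evict H. Cache (LRU->MRU): [P V B]
  26. access V: HIT. Cache (LRU->MRU): [P B V]
  27. access V: HIT. Cache (LRU->MRU): [P B V]
  28. access V: HIT. Cache (LRU->MRU): [P B V]
Total: 20 hits, 8 misses, 5 evictions

Answer: 5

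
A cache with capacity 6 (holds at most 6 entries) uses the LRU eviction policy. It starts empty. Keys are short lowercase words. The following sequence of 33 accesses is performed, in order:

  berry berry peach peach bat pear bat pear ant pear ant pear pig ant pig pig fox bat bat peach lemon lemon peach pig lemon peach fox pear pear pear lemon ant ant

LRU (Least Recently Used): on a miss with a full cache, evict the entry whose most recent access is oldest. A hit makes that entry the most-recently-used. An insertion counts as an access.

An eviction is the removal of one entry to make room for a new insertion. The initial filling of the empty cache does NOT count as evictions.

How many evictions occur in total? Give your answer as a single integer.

Answer: 4

Derivation:
LRU simulation (capacity=6):
  1. access berry: MISS. Cache (LRU->MRU): [berry]
  2. access berry: HIT. Cache (LRU->MRU): [berry]
  3. access peach: MISS. Cache (LRU->MRU): [berry peach]
  4. access peach: HIT. Cache (LRU->MRU): [berry peach]
  5. access bat: MISS. Cache (LRU->MRU): [berry peach bat]
  6. access pear: MISS. Cache (LRU->MRU): [berry peach bat pear]
  7. access bat: HIT. Cache (LRU->MRU): [berry peach pear bat]
  8. access pear: HIT. Cache (LRU->MRU): [berry peach bat pear]
  9. access ant: MISS. Cache (LRU->MRU): [berry peach bat pear ant]
  10. access pear: HIT. Cache (LRU->MRU): [berry peach bat ant pear]
  11. access ant: HIT. Cache (LRU->MRU): [berry peach bat pear ant]
  12. access pear: HIT. Cache (LRU->MRU): [berry peach bat ant pear]
  13. access pig: MISS. Cache (LRU->MRU): [berry peach bat ant pear pig]
  14. access ant: HIT. Cache (LRU->MRU): [berry peach bat pear pig ant]
  15. access pig: HIT. Cache (LRU->MRU): [berry peach bat pear ant pig]
  16. access pig: HIT. Cache (LRU->MRU): [berry peach bat pear ant pig]
  17. access fox: MISS, evict berry. Cache (LRU->MRU): [peach bat pear ant pig fox]
  18. access bat: HIT. Cache (LRU->MRU): [peach pear ant pig fox bat]
  19. access bat: HIT. Cache (LRU->MRU): [peach pear ant pig fox bat]
  20. access peach: HIT. Cache (LRU->MRU): [pear ant pig fox bat peach]
  21. access lemon: MISS, evict pear. Cache (LRU->MRU): [ant pig fox bat peach lemon]
  22. access lemon: HIT. Cache (LRU->MRU): [ant pig fox bat peach lemon]
  23. access peach: HIT. Cache (LRU->MRU): [ant pig fox bat lemon peach]
  24. access pig: HIT. Cache (LRU->MRU): [ant fox bat lemon peach pig]
  25. access lemon: HIT. Cache (LRU->MRU): [ant fox bat peach pig lemon]
  26. access peach: HIT. Cache (LRU->MRU): [ant fox bat pig lemon peach]
  27. access fox: HIT. Cache (LRU->MRU): [ant bat pig lemon peach fox]
  28. access pear: MISS, evict ant. Cache (LRU->MRU): [bat pig lemon peach fox pear]
  29. access pear: HIT. Cache (LRU->MRU): [bat pig lemon peach fox pear]
  30. access pear: HIT. Cache (LRU->MRU): [bat pig lemon peach fox pear]
  31. access lemon: HIT. Cache (LRU->MRU): [bat pig peach fox pear lemon]
  32. access ant: MISS, evict bat. Cache (LRU->MRU): [pig peach fox pear lemon ant]
  33. access ant: HIT. Cache (LRU->MRU): [pig peach fox pear lemon ant]
Total: 23 hits, 10 misses, 4 evictions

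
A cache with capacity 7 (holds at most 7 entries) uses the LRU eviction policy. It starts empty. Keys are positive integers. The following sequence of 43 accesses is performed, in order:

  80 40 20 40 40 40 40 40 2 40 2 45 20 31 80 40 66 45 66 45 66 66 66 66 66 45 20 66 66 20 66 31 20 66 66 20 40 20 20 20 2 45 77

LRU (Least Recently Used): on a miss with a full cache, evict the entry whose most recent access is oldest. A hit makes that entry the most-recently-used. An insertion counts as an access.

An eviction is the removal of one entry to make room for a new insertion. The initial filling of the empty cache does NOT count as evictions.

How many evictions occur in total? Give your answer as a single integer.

LRU simulation (capacity=7):
  1. access 80: MISS. Cache (LRU->MRU): [80]
  2. access 40: MISS. Cache (LRU->MRU): [80 40]
  3. access 20: MISS. Cache (LRU->MRU): [80 40 20]
  4. access 40: HIT. Cache (LRU->MRU): [80 20 40]
  5. access 40: HIT. Cache (LRU->MRU): [80 20 40]
  6. access 40: HIT. Cache (LRU->MRU): [80 20 40]
  7. access 40: HIT. Cache (LRU->MRU): [80 20 40]
  8. access 40: HIT. Cache (LRU->MRU): [80 20 40]
  9. access 2: MISS. Cache (LRU->MRU): [80 20 40 2]
  10. access 40: HIT. Cache (LRU->MRU): [80 20 2 40]
  11. access 2: HIT. Cache (LRU->MRU): [80 20 40 2]
  12. access 45: MISS. Cache (LRU->MRU): [80 20 40 2 45]
  13. access 20: HIT. Cache (LRU->MRU): [80 40 2 45 20]
  14. access 31: MISS. Cache (LRU->MRU): [80 40 2 45 20 31]
  15. access 80: HIT. Cache (LRU->MRU): [40 2 45 20 31 80]
  16. access 40: HIT. Cache (LRU->MRU): [2 45 20 31 80 40]
  17. access 66: MISS. Cache (LRU->MRU): [2 45 20 31 80 40 66]
  18. access 45: HIT. Cache (LRU->MRU): [2 20 31 80 40 66 45]
  19. access 66: HIT. Cache (LRU->MRU): [2 20 31 80 40 45 66]
  20. access 45: HIT. Cache (LRU->MRU): [2 20 31 80 40 66 45]
  21. access 66: HIT. Cache (LRU->MRU): [2 20 31 80 40 45 66]
  22. access 66: HIT. Cache (LRU->MRU): [2 20 31 80 40 45 66]
  23. access 66: HIT. Cache (LRU->MRU): [2 20 31 80 40 45 66]
  24. access 66: HIT. Cache (LRU->MRU): [2 20 31 80 40 45 66]
  25. access 66: HIT. Cache (LRU->MRU): [2 20 31 80 40 45 66]
  26. access 45: HIT. Cache (LRU->MRU): [2 20 31 80 40 66 45]
  27. access 20: HIT. Cache (LRU->MRU): [2 31 80 40 66 45 20]
  28. access 66: HIT. Cache (LRU->MRU): [2 31 80 40 45 20 66]
  29. access 66: HIT. Cache (LRU->MRU): [2 31 80 40 45 20 66]
  30. access 20: HIT. Cache (LRU->MRU): [2 31 80 40 45 66 20]
  31. access 66: HIT. Cache (LRU->MRU): [2 31 80 40 45 20 66]
  32. access 31: HIT. Cache (LRU->MRU): [2 80 40 45 20 66 31]
  33. access 20: HIT. Cache (LRU->MRU): [2 80 40 45 66 31 20]
  34. access 66: HIT. Cache (LRU->MRU): [2 80 40 45 31 20 66]
  35. access 66: HIT. Cache (LRU->MRU): [2 80 40 45 31 20 66]
  36. access 20: HIT. Cache (LRU->MRU): [2 80 40 45 31 66 20]
  37. access 40: HIT. Cache (LRU->MRU): [2 80 45 31 66 20 40]
  38. access 20: HIT. Cache (LRU->MRU): [2 80 45 31 66 40 20]
  39. access 20: HIT. Cache (LRU->MRU): [2 80 45 31 66 40 20]
  40. access 20: HIT. Cache (LRU->MRU): [2 80 45 31 66 40 20]
  41. access 2: HIT. Cache (LRU->MRU): [80 45 31 66 40 20 2]
  42. access 45: HIT. Cache (LRU->MRU): [80 31 66 40 20 2 45]
  43. access 77: MISS, evict 80. Cache (LRU->MRU): [31 66 40 20 2 45 77]
Total: 35 hits, 8 misses, 1 evictions

Answer: 1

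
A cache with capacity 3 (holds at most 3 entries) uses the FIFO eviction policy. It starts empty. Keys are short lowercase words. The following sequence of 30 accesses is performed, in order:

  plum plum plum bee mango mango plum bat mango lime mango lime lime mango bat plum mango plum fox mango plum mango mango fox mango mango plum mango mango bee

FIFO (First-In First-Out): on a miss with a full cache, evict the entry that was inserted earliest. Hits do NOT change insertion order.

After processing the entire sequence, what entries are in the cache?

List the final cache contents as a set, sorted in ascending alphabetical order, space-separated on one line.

Answer: bee fox mango

Derivation:
FIFO simulation (capacity=3):
  1. access plum: MISS. Cache (old->new): [plum]
  2. access plum: HIT. Cache (old->new): [plum]
  3. access plum: HIT. Cache (old->new): [plum]
  4. access bee: MISS. Cache (old->new): [plum bee]
  5. access mango: MISS. Cache (old->new): [plum bee mango]
  6. access mango: HIT. Cache (old->new): [plum bee mango]
  7. access plum: HIT. Cache (old->new): [plum bee mango]
  8. access bat: MISS, evict plum. Cache (old->new): [bee mango bat]
  9. access mango: HIT. Cache (old->new): [bee mango bat]
  10. access lime: MISS, evict bee. Cache (old->new): [mango bat lime]
  11. access mango: HIT. Cache (old->new): [mango bat lime]
  12. access lime: HIT. Cache (old->new): [mango bat lime]
  13. access lime: HIT. Cache (old->new): [mango bat lime]
  14. access mango: HIT. Cache (old->new): [mango bat lime]
  15. access bat: HIT. Cache (old->new): [mango bat lime]
  16. access plum: MISS, evict mango. Cache (old->new): [bat lime plum]
  17. access mango: MISS, evict bat. Cache (old->new): [lime plum mango]
  18. access plum: HIT. Cache (old->new): [lime plum mango]
  19. access fox: MISS, evict lime. Cache (old->new): [plum mango fox]
  20. access mango: HIT. Cache (old->new): [plum mango fox]
  21. access plum: HIT. Cache (old->new): [plum mango fox]
  22. access mango: HIT. Cache (old->new): [plum mango fox]
  23. access mango: HIT. Cache (old->new): [plum mango fox]
  24. access fox: HIT. Cache (old->new): [plum mango fox]
  25. access mango: HIT. Cache (old->new): [plum mango fox]
  26. access mango: HIT. Cache (old->new): [plum mango fox]
  27. access plum: HIT. Cache (old->new): [plum mango fox]
  28. access mango: HIT. Cache (old->new): [plum mango fox]
  29. access mango: HIT. Cache (old->new): [plum mango fox]
  30. access bee: MISS, evict plum. Cache (old->new): [mango fox bee]
Total: 21 hits, 9 misses, 6 evictions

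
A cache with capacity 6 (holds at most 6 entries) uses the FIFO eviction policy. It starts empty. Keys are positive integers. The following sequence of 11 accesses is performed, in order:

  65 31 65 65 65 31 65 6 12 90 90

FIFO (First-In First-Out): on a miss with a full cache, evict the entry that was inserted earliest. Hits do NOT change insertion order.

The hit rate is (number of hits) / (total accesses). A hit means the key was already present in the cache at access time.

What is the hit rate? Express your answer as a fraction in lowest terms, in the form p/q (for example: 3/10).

Answer: 6/11

Derivation:
FIFO simulation (capacity=6):
  1. access 65: MISS. Cache (old->new): [65]
  2. access 31: MISS. Cache (old->new): [65 31]
  3. access 65: HIT. Cache (old->new): [65 31]
  4. access 65: HIT. Cache (old->new): [65 31]
  5. access 65: HIT. Cache (old->new): [65 31]
  6. access 31: HIT. Cache (old->new): [65 31]
  7. access 65: HIT. Cache (old->new): [65 31]
  8. access 6: MISS. Cache (old->new): [65 31 6]
  9. access 12: MISS. Cache (old->new): [65 31 6 12]
  10. access 90: MISS. Cache (old->new): [65 31 6 12 90]
  11. access 90: HIT. Cache (old->new): [65 31 6 12 90]
Total: 6 hits, 5 misses, 0 evictions

Hit rate = 6/11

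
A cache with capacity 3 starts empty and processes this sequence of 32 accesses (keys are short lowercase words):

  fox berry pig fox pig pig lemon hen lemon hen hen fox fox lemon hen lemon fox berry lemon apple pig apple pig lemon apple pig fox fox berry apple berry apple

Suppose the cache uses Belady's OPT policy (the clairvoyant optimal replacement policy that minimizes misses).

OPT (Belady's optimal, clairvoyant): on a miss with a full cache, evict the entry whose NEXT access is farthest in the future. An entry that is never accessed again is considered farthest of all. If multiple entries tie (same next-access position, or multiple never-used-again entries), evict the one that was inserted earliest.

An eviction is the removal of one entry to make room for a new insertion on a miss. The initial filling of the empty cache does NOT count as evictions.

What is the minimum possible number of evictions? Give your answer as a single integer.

OPT (Belady) simulation (capacity=3):
  1. access fox: MISS. Cache: [fox]
  2. access berry: MISS. Cache: [fox berry]
  3. access pig: MISS. Cache: [fox berry pig]
  4. access fox: HIT. Next use of fox: step 12. Cache: [fox berry pig]
  5. access pig: HIT. Next use of pig: step 6. Cache: [fox berry pig]
  6. access pig: HIT. Next use of pig: step 21. Cache: [fox berry pig]
  7. access lemon: MISS, evict pig (next use: step 21). Cache: [fox berry lemon]
  8. access hen: MISS, evict berry (next use: step 18). Cache: [fox lemon hen]
  9. access lemon: HIT. Next use of lemon: step 14. Cache: [fox lemon hen]
  10. access hen: HIT. Next use of hen: step 11. Cache: [fox lemon hen]
  11. access hen: HIT. Next use of hen: step 15. Cache: [fox lemon hen]
  12. access fox: HIT. Next use of fox: step 13. Cache: [fox lemon hen]
  13. access fox: HIT. Next use of fox: step 17. Cache: [fox lemon hen]
  14. access lemon: HIT. Next use of lemon: step 16. Cache: [fox lemon hen]
  15. access hen: HIT. Next use of hen: never. Cache: [fox lemon hen]
  16. access lemon: HIT. Next use of lemon: step 19. Cache: [fox lemon hen]
  17. access fox: HIT. Next use of fox: step 27. Cache: [fox lemon hen]
  18. access berry: MISS, evict hen (next use: never). Cache: [fox lemon berry]
  19. access lemon: HIT. Next use of lemon: step 24. Cache: [fox lemon berry]
  20. access apple: MISS, evict berry (next use: step 29). Cache: [fox lemon apple]
  21. access pig: MISS, evict fox (next use: step 27). Cache: [lemon apple pig]
  22. access apple: HIT. Next use of apple: step 25. Cache: [lemon apple pig]
  23. access pig: HIT. Next use of pig: step 26. Cache: [lemon apple pig]
  24. access lemon: HIT. Next use of lemon: never. Cache: [lemon apple pig]
  25. access apple: HIT. Next use of apple: step 30. Cache: [lemon apple pig]
  26. access pig: HIT. Next use of pig: never. Cache: [lemon apple pig]
  27. access fox: MISS, evict lemon (next use: never). Cache: [apple pig fox]
  28. access fox: HIT. Next use of fox: never. Cache: [apple pig fox]
  29. access berry: MISS, evict pig (next use: never). Cache: [apple fox berry]
  30. access apple: HIT. Next use of apple: step 32. Cache: [apple fox berry]
  31. access berry: HIT. Next use of berry: never. Cache: [apple fox berry]
  32. access apple: HIT. Next use of apple: never. Cache: [apple fox berry]
Total: 22 hits, 10 misses, 7 evictions

Answer: 7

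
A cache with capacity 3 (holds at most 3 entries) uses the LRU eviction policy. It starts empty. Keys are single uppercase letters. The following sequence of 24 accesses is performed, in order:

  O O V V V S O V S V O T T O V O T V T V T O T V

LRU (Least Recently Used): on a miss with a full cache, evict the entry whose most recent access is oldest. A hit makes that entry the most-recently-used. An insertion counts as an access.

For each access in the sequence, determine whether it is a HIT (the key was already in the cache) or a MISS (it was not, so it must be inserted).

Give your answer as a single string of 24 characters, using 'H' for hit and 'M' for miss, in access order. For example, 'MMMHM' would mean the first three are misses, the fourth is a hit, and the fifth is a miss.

Answer: MHMHHMHHHHHMHHHHHHHHHHHH

Derivation:
LRU simulation (capacity=3):
  1. access O: MISS. Cache (LRU->MRU): [O]
  2. access O: HIT. Cache (LRU->MRU): [O]
  3. access V: MISS. Cache (LRU->MRU): [O V]
  4. access V: HIT. Cache (LRU->MRU): [O V]
  5. access V: HIT. Cache (LRU->MRU): [O V]
  6. access S: MISS. Cache (LRU->MRU): [O V S]
  7. access O: HIT. Cache (LRU->MRU): [V S O]
  8. access V: HIT. Cache (LRU->MRU): [S O V]
  9. access S: HIT. Cache (LRU->MRU): [O V S]
  10. access V: HIT. Cache (LRU->MRU): [O S V]
  11. access O: HIT. Cache (LRU->MRU): [S V O]
  12. access T: MISS, evict S. Cache (LRU->MRU): [V O T]
  13. access T: HIT. Cache (LRU->MRU): [V O T]
  14. access O: HIT. Cache (LRU->MRU): [V T O]
  15. access V: HIT. Cache (LRU->MRU): [T O V]
  16. access O: HIT. Cache (LRU->MRU): [T V O]
  17. access T: HIT. Cache (LRU->MRU): [V O T]
  18. access V: HIT. Cache (LRU->MRU): [O T V]
  19. access T: HIT. Cache (LRU->MRU): [O V T]
  20. access V: HIT. Cache (LRU->MRU): [O T V]
  21. access T: HIT. Cache (LRU->MRU): [O V T]
  22. access O: HIT. Cache (LRU->MRU): [V T O]
  23. access T: HIT. Cache (LRU->MRU): [V O T]
  24. access V: HIT. Cache (LRU->MRU): [O T V]
Total: 20 hits, 4 misses, 1 evictions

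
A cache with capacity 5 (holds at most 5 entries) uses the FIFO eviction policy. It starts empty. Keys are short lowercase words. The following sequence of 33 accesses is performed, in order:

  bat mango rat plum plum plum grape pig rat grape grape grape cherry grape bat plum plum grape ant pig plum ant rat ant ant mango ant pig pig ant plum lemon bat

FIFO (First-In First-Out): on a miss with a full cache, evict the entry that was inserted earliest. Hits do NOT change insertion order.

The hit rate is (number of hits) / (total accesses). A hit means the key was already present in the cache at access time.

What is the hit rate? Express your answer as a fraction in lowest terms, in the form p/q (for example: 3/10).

FIFO simulation (capacity=5):
  1. access bat: MISS. Cache (old->new): [bat]
  2. access mango: MISS. Cache (old->new): [bat mango]
  3. access rat: MISS. Cache (old->new): [bat mango rat]
  4. access plum: MISS. Cache (old->new): [bat mango rat plum]
  5. access plum: HIT. Cache (old->new): [bat mango rat plum]
  6. access plum: HIT. Cache (old->new): [bat mango rat plum]
  7. access grape: MISS. Cache (old->new): [bat mango rat plum grape]
  8. access pig: MISS, evict bat. Cache (old->new): [mango rat plum grape pig]
  9. access rat: HIT. Cache (old->new): [mango rat plum grape pig]
  10. access grape: HIT. Cache (old->new): [mango rat plum grape pig]
  11. access grape: HIT. Cache (old->new): [mango rat plum grape pig]
  12. access grape: HIT. Cache (old->new): [mango rat plum grape pig]
  13. access cherry: MISS, evict mango. Cache (old->new): [rat plum grape pig cherry]
  14. access grape: HIT. Cache (old->new): [rat plum grape pig cherry]
  15. access bat: MISS, evict rat. Cache (old->new): [plum grape pig cherry bat]
  16. access plum: HIT. Cache (old->new): [plum grape pig cherry bat]
  17. access plum: HIT. Cache (old->new): [plum grape pig cherry bat]
  18. access grape: HIT. Cache (old->new): [plum grape pig cherry bat]
  19. access ant: MISS, evict plum. Cache (old->new): [grape pig cherry bat ant]
  20. access pig: HIT. Cache (old->new): [grape pig cherry bat ant]
  21. access plum: MISS, evict grape. Cache (old->new): [pig cherry bat ant plum]
  22. access ant: HIT. Cache (old->new): [pig cherry bat ant plum]
  23. access rat: MISS, evict pig. Cache (old->new): [cherry bat ant plum rat]
  24. access ant: HIT. Cache (old->new): [cherry bat ant plum rat]
  25. access ant: HIT. Cache (old->new): [cherry bat ant plum rat]
  26. access mango: MISS, evict cherry. Cache (old->new): [bat ant plum rat mango]
  27. access ant: HIT. Cache (old->new): [bat ant plum rat mango]
  28. access pig: MISS, evict bat. Cache (old->new): [ant plum rat mango pig]
  29. access pig: HIT. Cache (old->new): [ant plum rat mango pig]
  30. access ant: HIT. Cache (old->new): [ant plum rat mango pig]
  31. access plum: HIT. Cache (old->new): [ant plum rat mango pig]
  32. access lemon: MISS, evict ant. Cache (old->new): [plum rat mango pig lemon]
  33. access bat: MISS, evict plum. Cache (old->new): [rat mango pig lemon bat]
Total: 18 hits, 15 misses, 10 evictions

Hit rate = 18/33 = 6/11

Answer: 6/11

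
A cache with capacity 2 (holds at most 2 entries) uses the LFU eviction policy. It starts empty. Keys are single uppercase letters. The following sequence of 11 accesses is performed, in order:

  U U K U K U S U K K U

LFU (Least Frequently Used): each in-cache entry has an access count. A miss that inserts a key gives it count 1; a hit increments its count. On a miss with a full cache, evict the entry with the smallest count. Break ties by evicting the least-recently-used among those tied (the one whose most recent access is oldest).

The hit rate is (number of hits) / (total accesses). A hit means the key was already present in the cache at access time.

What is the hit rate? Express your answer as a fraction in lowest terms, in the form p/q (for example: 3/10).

LFU simulation (capacity=2):
  1. access U: MISS. Cache: [U(c=1)]
  2. access U: HIT, count now 2. Cache: [U(c=2)]
  3. access K: MISS. Cache: [K(c=1) U(c=2)]
  4. access U: HIT, count now 3. Cache: [K(c=1) U(c=3)]
  5. access K: HIT, count now 2. Cache: [K(c=2) U(c=3)]
  6. access U: HIT, count now 4. Cache: [K(c=2) U(c=4)]
  7. access S: MISS, evict K(c=2). Cache: [S(c=1) U(c=4)]
  8. access U: HIT, count now 5. Cache: [S(c=1) U(c=5)]
  9. access K: MISS, evict S(c=1). Cache: [K(c=1) U(c=5)]
  10. access K: HIT, count now 2. Cache: [K(c=2) U(c=5)]
  11. access U: HIT, count now 6. Cache: [K(c=2) U(c=6)]
Total: 7 hits, 4 misses, 2 evictions

Hit rate = 7/11

Answer: 7/11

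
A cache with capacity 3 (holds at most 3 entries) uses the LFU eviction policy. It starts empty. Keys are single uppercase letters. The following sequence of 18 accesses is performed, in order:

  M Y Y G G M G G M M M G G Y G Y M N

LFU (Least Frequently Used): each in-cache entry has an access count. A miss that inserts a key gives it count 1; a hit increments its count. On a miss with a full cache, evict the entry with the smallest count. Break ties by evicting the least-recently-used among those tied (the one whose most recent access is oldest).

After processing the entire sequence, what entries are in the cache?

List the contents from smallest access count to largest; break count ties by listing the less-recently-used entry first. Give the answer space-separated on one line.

LFU simulation (capacity=3):
  1. access M: MISS. Cache: [M(c=1)]
  2. access Y: MISS. Cache: [M(c=1) Y(c=1)]
  3. access Y: HIT, count now 2. Cache: [M(c=1) Y(c=2)]
  4. access G: MISS. Cache: [M(c=1) G(c=1) Y(c=2)]
  5. access G: HIT, count now 2. Cache: [M(c=1) Y(c=2) G(c=2)]
  6. access M: HIT, count now 2. Cache: [Y(c=2) G(c=2) M(c=2)]
  7. access G: HIT, count now 3. Cache: [Y(c=2) M(c=2) G(c=3)]
  8. access G: HIT, count now 4. Cache: [Y(c=2) M(c=2) G(c=4)]
  9. access M: HIT, count now 3. Cache: [Y(c=2) M(c=3) G(c=4)]
  10. access M: HIT, count now 4. Cache: [Y(c=2) G(c=4) M(c=4)]
  11. access M: HIT, count now 5. Cache: [Y(c=2) G(c=4) M(c=5)]
  12. access G: HIT, count now 5. Cache: [Y(c=2) M(c=5) G(c=5)]
  13. access G: HIT, count now 6. Cache: [Y(c=2) M(c=5) G(c=6)]
  14. access Y: HIT, count now 3. Cache: [Y(c=3) M(c=5) G(c=6)]
  15. access G: HIT, count now 7. Cache: [Y(c=3) M(c=5) G(c=7)]
  16. access Y: HIT, count now 4. Cache: [Y(c=4) M(c=5) G(c=7)]
  17. access M: HIT, count now 6. Cache: [Y(c=4) M(c=6) G(c=7)]
  18. access N: MISS, evict Y(c=4). Cache: [N(c=1) M(c=6) G(c=7)]
Total: 14 hits, 4 misses, 1 evictions

Answer: N M G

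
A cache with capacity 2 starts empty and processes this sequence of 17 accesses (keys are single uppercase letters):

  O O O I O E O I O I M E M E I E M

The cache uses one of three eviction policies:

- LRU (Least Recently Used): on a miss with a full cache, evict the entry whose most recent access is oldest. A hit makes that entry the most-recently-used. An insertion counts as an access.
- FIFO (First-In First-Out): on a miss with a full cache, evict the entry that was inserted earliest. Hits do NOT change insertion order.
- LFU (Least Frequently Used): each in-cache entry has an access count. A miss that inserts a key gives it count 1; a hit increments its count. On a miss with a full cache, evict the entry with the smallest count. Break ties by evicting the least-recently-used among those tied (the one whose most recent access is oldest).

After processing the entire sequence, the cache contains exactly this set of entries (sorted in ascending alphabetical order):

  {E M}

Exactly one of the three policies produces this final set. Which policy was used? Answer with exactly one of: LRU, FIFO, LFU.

Simulating under each policy and comparing final sets:
  LRU: final set = {E M} -> MATCHES target
  FIFO: final set = {I M} -> differs
  LFU: final set = {M O} -> differs
Only LRU produces the target set.

Answer: LRU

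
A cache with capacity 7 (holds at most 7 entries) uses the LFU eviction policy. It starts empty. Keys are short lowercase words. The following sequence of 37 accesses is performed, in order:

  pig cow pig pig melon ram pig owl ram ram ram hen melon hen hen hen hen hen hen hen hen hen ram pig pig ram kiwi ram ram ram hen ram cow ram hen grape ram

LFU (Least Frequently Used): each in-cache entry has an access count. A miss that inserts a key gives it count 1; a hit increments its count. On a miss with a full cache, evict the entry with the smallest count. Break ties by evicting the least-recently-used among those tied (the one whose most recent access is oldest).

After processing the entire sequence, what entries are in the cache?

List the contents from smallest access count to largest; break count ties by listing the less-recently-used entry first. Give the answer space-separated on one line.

LFU simulation (capacity=7):
  1. access pig: MISS. Cache: [pig(c=1)]
  2. access cow: MISS. Cache: [pig(c=1) cow(c=1)]
  3. access pig: HIT, count now 2. Cache: [cow(c=1) pig(c=2)]
  4. access pig: HIT, count now 3. Cache: [cow(c=1) pig(c=3)]
  5. access melon: MISS. Cache: [cow(c=1) melon(c=1) pig(c=3)]
  6. access ram: MISS. Cache: [cow(c=1) melon(c=1) ram(c=1) pig(c=3)]
  7. access pig: HIT, count now 4. Cache: [cow(c=1) melon(c=1) ram(c=1) pig(c=4)]
  8. access owl: MISS. Cache: [cow(c=1) melon(c=1) ram(c=1) owl(c=1) pig(c=4)]
  9. access ram: HIT, count now 2. Cache: [cow(c=1) melon(c=1) owl(c=1) ram(c=2) pig(c=4)]
  10. access ram: HIT, count now 3. Cache: [cow(c=1) melon(c=1) owl(c=1) ram(c=3) pig(c=4)]
  11. access ram: HIT, count now 4. Cache: [cow(c=1) melon(c=1) owl(c=1) pig(c=4) ram(c=4)]
  12. access hen: MISS. Cache: [cow(c=1) melon(c=1) owl(c=1) hen(c=1) pig(c=4) ram(c=4)]
  13. access melon: HIT, count now 2. Cache: [cow(c=1) owl(c=1) hen(c=1) melon(c=2) pig(c=4) ram(c=4)]
  14. access hen: HIT, count now 2. Cache: [cow(c=1) owl(c=1) melon(c=2) hen(c=2) pig(c=4) ram(c=4)]
  15. access hen: HIT, count now 3. Cache: [cow(c=1) owl(c=1) melon(c=2) hen(c=3) pig(c=4) ram(c=4)]
  16. access hen: HIT, count now 4. Cache: [cow(c=1) owl(c=1) melon(c=2) pig(c=4) ram(c=4) hen(c=4)]
  17. access hen: HIT, count now 5. Cache: [cow(c=1) owl(c=1) melon(c=2) pig(c=4) ram(c=4) hen(c=5)]
  18. access hen: HIT, count now 6. Cache: [cow(c=1) owl(c=1) melon(c=2) pig(c=4) ram(c=4) hen(c=6)]
  19. access hen: HIT, count now 7. Cache: [cow(c=1) owl(c=1) melon(c=2) pig(c=4) ram(c=4) hen(c=7)]
  20. access hen: HIT, count now 8. Cache: [cow(c=1) owl(c=1) melon(c=2) pig(c=4) ram(c=4) hen(c=8)]
  21. access hen: HIT, count now 9. Cache: [cow(c=1) owl(c=1) melon(c=2) pig(c=4) ram(c=4) hen(c=9)]
  22. access hen: HIT, count now 10. Cache: [cow(c=1) owl(c=1) melon(c=2) pig(c=4) ram(c=4) hen(c=10)]
  23. access ram: HIT, count now 5. Cache: [cow(c=1) owl(c=1) melon(c=2) pig(c=4) ram(c=5) hen(c=10)]
  24. access pig: HIT, count now 5. Cache: [cow(c=1) owl(c=1) melon(c=2) ram(c=5) pig(c=5) hen(c=10)]
  25. access pig: HIT, count now 6. Cache: [cow(c=1) owl(c=1) melon(c=2) ram(c=5) pig(c=6) hen(c=10)]
  26. access ram: HIT, count now 6. Cache: [cow(c=1) owl(c=1) melon(c=2) pig(c=6) ram(c=6) hen(c=10)]
  27. access kiwi: MISS. Cache: [cow(c=1) owl(c=1) kiwi(c=1) melon(c=2) pig(c=6) ram(c=6) hen(c=10)]
  28. access ram: HIT, count now 7. Cache: [cow(c=1) owl(c=1) kiwi(c=1) melon(c=2) pig(c=6) ram(c=7) hen(c=10)]
  29. access ram: HIT, count now 8. Cache: [cow(c=1) owl(c=1) kiwi(c=1) melon(c=2) pig(c=6) ram(c=8) hen(c=10)]
  30. access ram: HIT, count now 9. Cache: [cow(c=1) owl(c=1) kiwi(c=1) melon(c=2) pig(c=6) ram(c=9) hen(c=10)]
  31. access hen: HIT, count now 11. Cache: [cow(c=1) owl(c=1) kiwi(c=1) melon(c=2) pig(c=6) ram(c=9) hen(c=11)]
  32. access ram: HIT, count now 10. Cache: [cow(c=1) owl(c=1) kiwi(c=1) melon(c=2) pig(c=6) ram(c=10) hen(c=11)]
  33. access cow: HIT, count now 2. Cache: [owl(c=1) kiwi(c=1) melon(c=2) cow(c=2) pig(c=6) ram(c=10) hen(c=11)]
  34. access ram: HIT, count now 11. Cache: [owl(c=1) kiwi(c=1) melon(c=2) cow(c=2) pig(c=6) hen(c=11) ram(c=11)]
  35. access hen: HIT, count now 12. Cache: [owl(c=1) kiwi(c=1) melon(c=2) cow(c=2) pig(c=6) ram(c=11) hen(c=12)]
  36. access grape: MISS, evict owl(c=1). Cache: [kiwi(c=1) grape(c=1) melon(c=2) cow(c=2) pig(c=6) ram(c=11) hen(c=12)]
  37. access ram: HIT, count now 12. Cache: [kiwi(c=1) grape(c=1) melon(c=2) cow(c=2) pig(c=6) hen(c=12) ram(c=12)]
Total: 29 hits, 8 misses, 1 evictions

Answer: kiwi grape melon cow pig hen ram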